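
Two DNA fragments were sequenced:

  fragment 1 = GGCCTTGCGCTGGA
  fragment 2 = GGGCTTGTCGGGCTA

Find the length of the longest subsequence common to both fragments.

Match G (fragment 1 #1, fragment 2 #2), G (fragment 1 #2, fragment 2 #3), C (fragment 1 #4, fragment 2 #4), T (fragment 1 #5, fragment 2 #5), T (fragment 1 #6, fragment 2 #6), G (fragment 1 #7, fragment 2 #7), C (fragment 1 #8, fragment 2 #9), G (fragment 1 #9, fragment 2 #12), C (fragment 1 #10, fragment 2 #13), T (fragment 1 #11, fragment 2 #14), A (fragment 1 #14, fragment 2 #15) — 11 bases in the same relative order in both. Since dp[14][15] = 11, nothing longer is possible.

11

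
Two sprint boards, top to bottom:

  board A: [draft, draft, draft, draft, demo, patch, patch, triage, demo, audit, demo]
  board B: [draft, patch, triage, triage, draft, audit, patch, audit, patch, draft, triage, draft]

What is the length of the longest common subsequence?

5

Pick draft (board A #1, board B #1); then draft (board A #2, board B #5); then patch (board A #6, board B #7); then patch (board A #7, board B #9); then triage (board A #8, board B #11); all 5 tasks appear in both, in order, and the DP table's final entry dp[11][12] is also 5, so no common subsequence is longer.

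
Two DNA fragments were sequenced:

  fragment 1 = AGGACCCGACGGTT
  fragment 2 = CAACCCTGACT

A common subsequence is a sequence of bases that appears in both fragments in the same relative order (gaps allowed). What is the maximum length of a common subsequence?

Taking A at fragment 1[1]=fragment 2[2], then A at fragment 1[4]=fragment 2[3], then C at fragment 1[5]=fragment 2[4], then C at fragment 1[6]=fragment 2[5], then C at fragment 1[7]=fragment 2[6], then G at fragment 1[8]=fragment 2[8], then A at fragment 1[9]=fragment 2[9], then C at fragment 1[10]=fragment 2[10], then T at fragment 1[14]=fragment 2[11] gives a common subsequence of length 9. The LCS DP gives dp[14][11] = 9, so this is optimal.

9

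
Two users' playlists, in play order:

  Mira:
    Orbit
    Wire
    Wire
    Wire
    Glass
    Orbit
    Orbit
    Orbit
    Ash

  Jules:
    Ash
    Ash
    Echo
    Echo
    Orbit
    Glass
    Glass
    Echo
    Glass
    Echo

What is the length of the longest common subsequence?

2

Taking Orbit at Mira[1]=Jules[5] → Glass at Mira[5]=Jules[9] gives a common subsequence of length 2. The LCS DP gives dp[9][10] = 2, so this is optimal.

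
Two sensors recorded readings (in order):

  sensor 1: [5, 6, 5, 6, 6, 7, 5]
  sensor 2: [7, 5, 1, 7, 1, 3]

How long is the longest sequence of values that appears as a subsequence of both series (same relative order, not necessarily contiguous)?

Pick 5 (sensor 1 #1, sensor 2 #2), then 7 (sensor 1 #6, sensor 2 #4); all 2 values appear in both, in order. Since dp[7][6] = 2, nothing longer is possible.

2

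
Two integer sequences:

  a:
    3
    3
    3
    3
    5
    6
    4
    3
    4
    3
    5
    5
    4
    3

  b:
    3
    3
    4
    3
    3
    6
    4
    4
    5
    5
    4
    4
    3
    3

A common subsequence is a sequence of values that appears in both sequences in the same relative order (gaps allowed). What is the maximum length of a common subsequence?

11

One common subsequence of length 11: 3 at a[1]=b[1]; then 3 at a[2]=b[2]; then 3 at a[3]=b[4]; then 3 at a[4]=b[5]; then 6 at a[6]=b[6]; then 4 at a[7]=b[7]; then 4 at a[9]=b[8]; then 5 at a[11]=b[9]; then 5 at a[12]=b[10]; then 4 at a[13]=b[12]; then 3 at a[14]=b[14]. The LCS DP gives dp[14][14] = 11, so this is optimal.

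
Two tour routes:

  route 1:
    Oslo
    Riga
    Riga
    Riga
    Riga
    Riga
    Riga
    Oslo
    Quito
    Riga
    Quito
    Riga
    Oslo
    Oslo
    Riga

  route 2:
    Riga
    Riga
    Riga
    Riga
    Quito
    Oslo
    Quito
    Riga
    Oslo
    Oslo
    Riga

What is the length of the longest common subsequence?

One common subsequence of length 10: Riga (route 1 #2, route 2 #1) → Riga (route 1 #3, route 2 #2) → Riga (route 1 #4, route 2 #3) → Riga (route 1 #5, route 2 #4) → Oslo (route 1 #8, route 2 #6) → Quito (route 1 #11, route 2 #7) → Riga (route 1 #12, route 2 #8) → Oslo (route 1 #13, route 2 #9) → Oslo (route 1 #14, route 2 #10) → Riga (route 1 #15, route 2 #11). The LCS DP gives dp[15][11] = 10, so this is optimal.

10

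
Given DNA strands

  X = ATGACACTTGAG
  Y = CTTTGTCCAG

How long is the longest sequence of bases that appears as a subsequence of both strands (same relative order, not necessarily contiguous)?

6

Pick T [2,4], then G [3,5], then C [5,7], then C [7,8], then A [11,9], then G [12,10]; all 6 bases appear in both, in order, and the DP table's final entry dp[12][10] is also 6, so no common subsequence is longer.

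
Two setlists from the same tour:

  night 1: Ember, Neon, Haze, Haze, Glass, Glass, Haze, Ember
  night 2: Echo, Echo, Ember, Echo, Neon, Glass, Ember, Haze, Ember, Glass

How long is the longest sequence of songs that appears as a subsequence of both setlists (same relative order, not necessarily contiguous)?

5

Match Ember (night 1 #1, night 2 #3) → Neon (night 1 #2, night 2 #5) → Glass (night 1 #5, night 2 #6) → Haze (night 1 #7, night 2 #8) → Ember (night 1 #8, night 2 #9) — 5 songs in the same relative order in both. Since dp[8][10] = 5, nothing longer is possible.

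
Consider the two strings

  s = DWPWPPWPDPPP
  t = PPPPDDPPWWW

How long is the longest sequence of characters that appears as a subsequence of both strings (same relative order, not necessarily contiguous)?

7

One common subsequence of length 7: P (s #3, t #1), P (s #5, t #2), P (s #6, t #3), P (s #8, t #4), D (s #9, t #6), P (s #10, t #7), P (s #11, t #8). The LCS DP gives dp[12][11] = 7, so this is optimal.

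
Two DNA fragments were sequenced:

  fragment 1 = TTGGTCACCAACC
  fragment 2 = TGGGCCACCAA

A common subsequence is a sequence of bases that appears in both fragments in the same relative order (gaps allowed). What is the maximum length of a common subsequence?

Pick T [1,1], then G [3,3], then G [4,4], then C [6,6], then A [7,7], then C [8,8], then C [9,9], then A [10,10], then A [11,11]; all 9 bases appear in both, in order. dp[13][11] = 9 confirms this is the maximum.

9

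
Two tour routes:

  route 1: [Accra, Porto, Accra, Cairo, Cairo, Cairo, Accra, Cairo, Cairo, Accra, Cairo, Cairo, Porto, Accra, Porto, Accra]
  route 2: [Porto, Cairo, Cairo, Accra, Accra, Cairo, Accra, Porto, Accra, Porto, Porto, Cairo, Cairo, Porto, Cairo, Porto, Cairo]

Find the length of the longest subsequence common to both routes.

One common subsequence of length 10: Porto (route 1 #2, route 2 #1) → Cairo (route 1 #4, route 2 #2) → Cairo (route 1 #5, route 2 #3) → Cairo (route 1 #6, route 2 #6) → Accra (route 1 #7, route 2 #7) → Accra (route 1 #10, route 2 #9) → Cairo (route 1 #11, route 2 #12) → Cairo (route 1 #12, route 2 #13) → Porto (route 1 #13, route 2 #14) → Porto (route 1 #15, route 2 #16), and the DP table's final entry dp[16][17] is also 10, so no common subsequence is longer.

10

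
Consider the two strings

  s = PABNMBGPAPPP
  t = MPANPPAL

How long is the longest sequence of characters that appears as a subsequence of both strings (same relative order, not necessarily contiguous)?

5

One common subsequence of length 5: P [1,2]; then A [2,3]; then N [4,4]; then P [8,6]; then A [9,7]. dp[12][8] = 5 confirms this is the maximum.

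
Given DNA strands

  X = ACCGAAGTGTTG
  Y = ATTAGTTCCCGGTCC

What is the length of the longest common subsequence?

Pick A [1,4] → C [2,9] → C [3,10] → G [4,11] → G [7,12] → T [8,13]; all 6 bases appear in both, in order. dp[12][15] = 6 confirms this is the maximum.

6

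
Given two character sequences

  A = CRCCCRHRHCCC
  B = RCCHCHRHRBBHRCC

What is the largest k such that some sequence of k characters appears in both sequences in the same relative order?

10

Pick R at A[2]=B[1] → C at A[3]=B[2] → C at A[4]=B[3] → C at A[5]=B[5] → R at A[6]=B[7] → H at A[7]=B[8] → R at A[8]=B[9] → H at A[9]=B[12] → C at A[11]=B[14] → C at A[12]=B[15]; all 10 characters appear in both, in order. The LCS DP gives dp[12][15] = 10, so this is optimal.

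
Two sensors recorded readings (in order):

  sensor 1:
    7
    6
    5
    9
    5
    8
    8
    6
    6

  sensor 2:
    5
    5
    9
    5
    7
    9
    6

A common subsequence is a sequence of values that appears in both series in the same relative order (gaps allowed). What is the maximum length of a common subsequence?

4

Match 5 at sensor 1[3]=sensor 2[2]; then 9 at sensor 1[4]=sensor 2[3]; then 5 at sensor 1[5]=sensor 2[4]; then 6 at sensor 1[9]=sensor 2[7] — 4 values in the same relative order in both. The LCS DP gives dp[9][7] = 4, so this is optimal.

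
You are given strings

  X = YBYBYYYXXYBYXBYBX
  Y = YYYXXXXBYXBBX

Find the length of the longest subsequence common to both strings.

11

Match Y at X[1]=Y[1] → Y at X[3]=Y[2] → Y at X[5]=Y[3] → X at X[8]=Y[6] → X at X[9]=Y[7] → B at X[11]=Y[8] → Y at X[12]=Y[9] → X at X[13]=Y[10] → B at X[14]=Y[11] → B at X[16]=Y[12] → X at X[17]=Y[13] — 11 characters in the same relative order in both. dp[17][13] = 11 confirms this is the maximum.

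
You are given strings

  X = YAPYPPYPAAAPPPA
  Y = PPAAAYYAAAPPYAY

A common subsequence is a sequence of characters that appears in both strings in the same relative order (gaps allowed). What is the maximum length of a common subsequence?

9

Match A [2,5] → Y [4,6] → Y [7,7] → A [9,8] → A [10,9] → A [11,10] → P [12,11] → P [13,12] → A [15,14] — 9 characters in the same relative order in both, and the DP table's final entry dp[15][15] is also 9, so no common subsequence is longer.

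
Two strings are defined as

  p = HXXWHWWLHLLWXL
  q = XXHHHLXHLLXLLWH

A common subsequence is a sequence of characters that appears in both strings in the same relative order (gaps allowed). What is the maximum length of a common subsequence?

9

Taking X (p #2, q #1), X (p #3, q #2), H (p #5, q #5), L (p #8, q #6), H (p #9, q #8), L (p #10, q #9), L (p #11, q #10), X (p #13, q #11), L (p #14, q #13) gives a common subsequence of length 9. Since dp[14][15] = 9, nothing longer is possible.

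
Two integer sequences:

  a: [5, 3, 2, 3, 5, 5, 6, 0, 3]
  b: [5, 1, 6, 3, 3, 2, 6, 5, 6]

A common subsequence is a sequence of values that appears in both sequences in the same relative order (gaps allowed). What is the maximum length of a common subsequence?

Let dp[i][j] be the LCS length of the first i values of a and the first j values of b. dp[i][j] = dp[i-1][j-1]+1 when the i-th and j-th values match, else max(dp[i-1][j], dp[i][j-1]).
    ·  5  1  6  3  3  2  6  5  6
 ·  0  0  0  0  0  0  0  0  0  0
 5  0  1  1  1  1  1  1  1  1  1
 3  0  1  1  1  2  2  2  2  2  2
 2  0  1  1  1  2  2  3  3  3  3
 3  0  1  1  1  2  3  3  3  3  3
 5  0  1  1  1  2  3  3  3  4  4
 5  0  1  1  1  2  3  3  3  4  4
 6  0  1  1  2  2  3  3  4  4  5
 0  0  1  1  2  2  3  3  4  4  5
 3  0  1  1  2  3  3  3  4  4  5
dp[9][9] = 5. One LCS (by backtracking along matches): 5, 3, 2, 5, 6.

5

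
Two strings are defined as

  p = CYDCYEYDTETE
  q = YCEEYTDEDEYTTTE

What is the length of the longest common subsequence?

8

Match C at p[1]=q[2], Y at p[2]=q[5], D at p[3]=q[9], E at p[6]=q[10], Y at p[7]=q[11], T at p[9]=q[13], T at p[11]=q[14], E at p[12]=q[15] — 8 characters in the same relative order in both. dp[12][15] = 8 confirms this is the maximum.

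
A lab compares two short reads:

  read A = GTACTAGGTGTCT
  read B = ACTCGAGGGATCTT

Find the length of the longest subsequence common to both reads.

10

Match A [3,1]; then C [4,2]; then T [5,3]; then A [6,6]; then G [7,7]; then G [8,8]; then G [10,9]; then T [11,11]; then C [12,12]; then T [13,14] — 10 bases in the same relative order in both. The LCS DP gives dp[13][14] = 10, so this is optimal.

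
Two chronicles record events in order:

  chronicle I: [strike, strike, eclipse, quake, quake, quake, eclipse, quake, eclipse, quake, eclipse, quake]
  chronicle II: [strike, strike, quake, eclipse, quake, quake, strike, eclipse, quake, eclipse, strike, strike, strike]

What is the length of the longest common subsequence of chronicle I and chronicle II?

Match strike [1,1] → strike [2,2] → eclipse [3,4] → quake [4,5] → quake [5,6] → eclipse [7,8] → quake [8,9] → eclipse [9,10] — 8 events in the same relative order in both. Since dp[12][13] = 8, nothing longer is possible.

8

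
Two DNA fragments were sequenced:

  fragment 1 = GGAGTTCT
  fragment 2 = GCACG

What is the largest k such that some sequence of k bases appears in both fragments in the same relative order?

3

Match G at fragment 1[1]=fragment 2[1]; then A at fragment 1[3]=fragment 2[3]; then G at fragment 1[4]=fragment 2[5] — 3 bases in the same relative order in both. The LCS DP gives dp[8][5] = 3, so this is optimal.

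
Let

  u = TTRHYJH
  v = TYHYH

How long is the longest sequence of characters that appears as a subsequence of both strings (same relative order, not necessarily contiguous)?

4

Pick T (u #1, v #1) → H (u #4, v #3) → Y (u #5, v #4) → H (u #7, v #5); all 4 characters appear in both, in order. The LCS DP gives dp[7][5] = 4, so this is optimal.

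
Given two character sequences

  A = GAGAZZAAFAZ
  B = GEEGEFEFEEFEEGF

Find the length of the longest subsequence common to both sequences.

3

Match G [1,4], G [3,14], F [9,15] — 3 characters in the same relative order in both. dp[11][15] = 3 confirms this is the maximum.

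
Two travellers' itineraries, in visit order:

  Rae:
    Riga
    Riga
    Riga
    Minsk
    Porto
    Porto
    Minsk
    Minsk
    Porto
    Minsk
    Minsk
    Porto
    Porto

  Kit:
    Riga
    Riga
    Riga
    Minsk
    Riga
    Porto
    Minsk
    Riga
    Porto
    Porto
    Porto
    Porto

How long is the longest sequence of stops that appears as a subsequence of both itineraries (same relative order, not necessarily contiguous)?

Taking Riga [1,1], then Riga [2,2], then Riga [3,3], then Minsk [4,4], then Porto [5,6], then Porto [6,9], then Porto [9,10], then Porto [12,11], then Porto [13,12] gives a common subsequence of length 9. dp[13][12] = 9 confirms this is the maximum.

9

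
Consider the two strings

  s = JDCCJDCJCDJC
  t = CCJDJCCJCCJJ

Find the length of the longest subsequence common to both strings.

8

Taking J [1,3] → D [2,4] → C [3,6] → C [4,7] → J [5,8] → C [7,10] → J [8,11] → J [11,12] gives a common subsequence of length 8. Since dp[12][12] = 8, nothing longer is possible.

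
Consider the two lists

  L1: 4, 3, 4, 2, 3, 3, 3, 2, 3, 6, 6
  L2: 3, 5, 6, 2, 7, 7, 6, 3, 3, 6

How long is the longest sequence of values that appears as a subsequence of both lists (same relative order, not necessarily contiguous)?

5

Match 3 (L1 #2, L2 #1); then 2 (L1 #4, L2 #4); then 3 (L1 #7, L2 #8); then 3 (L1 #9, L2 #9); then 6 (L1 #11, L2 #10) — 5 values in the same relative order in both. Since dp[11][10] = 5, nothing longer is possible.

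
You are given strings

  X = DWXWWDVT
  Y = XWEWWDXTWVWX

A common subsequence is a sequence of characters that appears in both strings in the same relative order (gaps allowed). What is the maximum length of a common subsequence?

5

One common subsequence of length 5: W [2,2] → W [4,4] → W [5,5] → D [6,6] → V [7,10], and the DP table's final entry dp[8][12] is also 5, so no common subsequence is longer.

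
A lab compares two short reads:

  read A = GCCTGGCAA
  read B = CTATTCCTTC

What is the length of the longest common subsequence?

One common subsequence of length 4: C at read A[2]=read B[6]; then C at read A[3]=read B[7]; then T at read A[4]=read B[9]; then C at read A[7]=read B[10]. Since dp[9][10] = 4, nothing longer is possible.

4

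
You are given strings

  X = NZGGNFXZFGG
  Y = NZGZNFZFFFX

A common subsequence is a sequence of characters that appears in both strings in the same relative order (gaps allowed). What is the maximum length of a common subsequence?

7

Let dp[i][j] be the LCS length of the first i characters of X and the first j characters of Y. dp[i][j] = dp[i-1][j-1]+1 when the i-th and j-th characters match, else max(dp[i-1][j], dp[i][j-1]).
    ·  N  Z  G  Z  N  F  Z  F  F  F  X
 ·  0  0  0  0  0  0  0  0  0  0  0  0
 N  0  1  1  1  1  1  1  1  1  1  1  1
 Z  0  1  2  2  2  2  2  2  2  2  2  2
 G  0  1  2  3  3  3  3  3  3  3  3  3
 G  0  1  2  3  3  3  3  3  3  3  3  3
 N  0  1  2  3  3  4  4  4  4  4  4  4
 F  0  1  2  3  3  4  5  5  5  5  5  5
 X  0  1  2  3  3  4  5  5  5  5  5  6
 Z  0  1  2  3  4  4  5  6  6  6  6  6
 F  0  1  2  3  4  4  5  6  7  7  7  7
 G  0  1  2  3  4  4  5  6  7  7  7  7
 G  0  1  2  3  4  4  5  6  7  7  7  7
dp[11][11] = 7. One LCS (by backtracking along matches): NZGNFZF.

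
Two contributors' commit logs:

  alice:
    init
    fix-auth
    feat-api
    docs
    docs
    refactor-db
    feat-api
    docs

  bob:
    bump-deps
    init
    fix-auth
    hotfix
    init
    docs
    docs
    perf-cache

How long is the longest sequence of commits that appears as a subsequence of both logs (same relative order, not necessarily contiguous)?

Match init at alice[1]=bob[2]; then fix-auth at alice[2]=bob[3]; then docs at alice[4]=bob[6]; then docs at alice[5]=bob[7] — 4 commits in the same relative order in both. dp[8][8] = 4 confirms this is the maximum.

4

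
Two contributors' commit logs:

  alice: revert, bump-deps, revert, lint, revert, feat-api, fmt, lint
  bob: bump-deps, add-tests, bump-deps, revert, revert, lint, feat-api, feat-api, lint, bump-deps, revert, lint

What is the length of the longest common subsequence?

Pick revert [1,4] → revert [3,5] → lint [4,9] → revert [5,11] → lint [8,12]; all 5 commits appear in both, in order. dp[8][12] = 5 confirms this is the maximum.

5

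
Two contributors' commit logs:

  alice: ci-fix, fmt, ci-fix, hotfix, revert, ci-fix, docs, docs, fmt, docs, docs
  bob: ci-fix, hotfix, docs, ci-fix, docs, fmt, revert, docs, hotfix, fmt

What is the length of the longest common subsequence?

One common subsequence of length 6: ci-fix [3,1], hotfix [4,2], ci-fix [6,4], docs [7,5], docs [8,8], fmt [9,10], and the DP table's final entry dp[11][10] is also 6, so no common subsequence is longer.

6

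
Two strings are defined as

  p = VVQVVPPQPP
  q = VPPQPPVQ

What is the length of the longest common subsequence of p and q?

6

Taking V [5,1], P [6,2], P [7,3], Q [8,4], P [9,5], P [10,6] gives a common subsequence of length 6. The LCS DP gives dp[10][8] = 6, so this is optimal.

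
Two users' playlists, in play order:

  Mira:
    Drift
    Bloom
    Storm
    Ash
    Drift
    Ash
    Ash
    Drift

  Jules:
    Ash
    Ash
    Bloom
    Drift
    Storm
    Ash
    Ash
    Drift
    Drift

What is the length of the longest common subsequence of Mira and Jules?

5

Match Drift at Mira[1]=Jules[4] → Storm at Mira[3]=Jules[5] → Ash at Mira[4]=Jules[7] → Drift at Mira[5]=Jules[8] → Drift at Mira[8]=Jules[9] — 5 songs in the same relative order in both. Since dp[8][9] = 5, nothing longer is possible.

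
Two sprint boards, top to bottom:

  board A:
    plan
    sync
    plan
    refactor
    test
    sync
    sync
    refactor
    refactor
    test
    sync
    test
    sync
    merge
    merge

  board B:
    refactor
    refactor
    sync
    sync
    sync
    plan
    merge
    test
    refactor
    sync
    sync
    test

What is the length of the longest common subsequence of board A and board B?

6

One common subsequence of length 6: sync [2,5]; then plan [3,6]; then refactor [4,9]; then sync [7,10]; then sync [11,11]; then test [12,12], and the DP table's final entry dp[15][12] is also 6, so no common subsequence is longer.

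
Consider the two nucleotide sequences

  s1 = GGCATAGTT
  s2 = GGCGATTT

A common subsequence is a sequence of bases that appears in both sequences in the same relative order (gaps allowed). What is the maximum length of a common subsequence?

One common subsequence of length 7: G (s1 #1, s2 #1) → G (s1 #2, s2 #2) → C (s1 #3, s2 #3) → A (s1 #4, s2 #5) → T (s1 #5, s2 #6) → T (s1 #8, s2 #7) → T (s1 #9, s2 #8). The LCS DP gives dp[9][8] = 7, so this is optimal.

7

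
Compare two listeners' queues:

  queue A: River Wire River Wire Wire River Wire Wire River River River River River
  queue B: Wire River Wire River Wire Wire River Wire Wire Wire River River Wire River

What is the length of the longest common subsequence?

Match River [1,2] → Wire [2,3] → River [3,4] → Wire [4,5] → Wire [5,6] → River [6,7] → Wire [7,9] → Wire [8,10] → River [9,11] → River [10,12] → River [13,14] — 11 songs in the same relative order in both. dp[13][14] = 11 confirms this is the maximum.

11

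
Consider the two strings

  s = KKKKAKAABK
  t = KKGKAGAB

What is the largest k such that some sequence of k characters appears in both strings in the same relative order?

6

Let dp[i][j] be the LCS length of the first i characters of s and the first j characters of t. dp[i][j] = dp[i-1][j-1]+1 when the i-th and j-th characters match, else max(dp[i-1][j], dp[i][j-1]).
    ·  K  K  G  K  A  G  A  B
 ·  0  0  0  0  0  0  0  0  0
 K  0  1  1  1  1  1  1  1  1
 K  0  1  2  2  2  2  2  2  2
 K  0  1  2  2  3  3  3  3  3
 K  0  1  2  2  3  3  3  3  3
 A  0  1  2  2  3  4  4  4  4
 K  0  1  2  2  3  4  4  4  4
 A  0  1  2  2  3  4  4  5  5
 A  0  1  2  2  3  4  4  5  5
 B  0  1  2  2  3  4  4  5  6
 K  0  1  2  2  3  4  4  5  6
dp[10][8] = 6. One LCS (by backtracking along matches): KKKAAB.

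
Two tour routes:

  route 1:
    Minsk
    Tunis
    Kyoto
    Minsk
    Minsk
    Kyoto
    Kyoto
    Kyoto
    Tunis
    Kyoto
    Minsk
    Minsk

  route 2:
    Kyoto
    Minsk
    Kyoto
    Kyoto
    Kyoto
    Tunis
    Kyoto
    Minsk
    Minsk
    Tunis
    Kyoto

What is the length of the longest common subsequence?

Taking Kyoto at route 1[3]=route 2[1], Minsk at route 1[5]=route 2[2], Kyoto at route 1[6]=route 2[3], Kyoto at route 1[7]=route 2[4], Kyoto at route 1[8]=route 2[5], Tunis at route 1[9]=route 2[6], Kyoto at route 1[10]=route 2[7], Minsk at route 1[11]=route 2[8], Minsk at route 1[12]=route 2[9] gives a common subsequence of length 9, and the DP table's final entry dp[12][11] is also 9, so no common subsequence is longer.

9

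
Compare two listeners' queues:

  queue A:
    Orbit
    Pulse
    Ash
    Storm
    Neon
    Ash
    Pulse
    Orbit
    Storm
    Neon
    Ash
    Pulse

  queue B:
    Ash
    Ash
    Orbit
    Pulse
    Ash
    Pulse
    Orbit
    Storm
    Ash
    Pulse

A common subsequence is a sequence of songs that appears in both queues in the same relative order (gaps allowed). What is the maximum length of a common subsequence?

8

Pick Orbit [1,3], Pulse [2,4], Ash [6,5], Pulse [7,6], Orbit [8,7], Storm [9,8], Ash [11,9], Pulse [12,10]; all 8 songs appear in both, in order. Since dp[12][10] = 8, nothing longer is possible.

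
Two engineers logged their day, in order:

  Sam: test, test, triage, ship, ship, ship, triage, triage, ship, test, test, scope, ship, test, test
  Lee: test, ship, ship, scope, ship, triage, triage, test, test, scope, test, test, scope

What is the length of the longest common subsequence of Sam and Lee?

Pick test (Sam #2, Lee #1) → ship (Sam #4, Lee #2) → ship (Sam #5, Lee #3) → ship (Sam #6, Lee #5) → triage (Sam #7, Lee #6) → triage (Sam #8, Lee #7) → test (Sam #10, Lee #8) → test (Sam #11, Lee #9) → scope (Sam #12, Lee #10) → test (Sam #14, Lee #11) → test (Sam #15, Lee #12); all 11 tasks appear in both, in order. Since dp[15][13] = 11, nothing longer is possible.

11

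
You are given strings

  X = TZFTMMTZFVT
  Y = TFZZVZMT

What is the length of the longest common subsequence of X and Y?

5

One common subsequence of length 5: T at X[1]=Y[1], then Z at X[2]=Y[3], then Z at X[8]=Y[4], then V at X[10]=Y[5], then T at X[11]=Y[8]. Since dp[11][8] = 5, nothing longer is possible.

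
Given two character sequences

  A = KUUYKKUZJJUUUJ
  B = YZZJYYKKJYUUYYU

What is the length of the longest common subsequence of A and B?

Match Y [4,6]; then K [5,7]; then K [6,8]; then J [9,9]; then U [11,11]; then U [12,12]; then U [13,15] — 7 characters in the same relative order in both. dp[14][15] = 7 confirms this is the maximum.

7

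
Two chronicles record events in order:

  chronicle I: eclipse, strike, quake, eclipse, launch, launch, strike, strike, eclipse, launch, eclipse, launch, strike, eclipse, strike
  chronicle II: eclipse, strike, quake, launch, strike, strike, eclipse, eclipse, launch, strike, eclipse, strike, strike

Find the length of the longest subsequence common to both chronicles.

12

One common subsequence of length 12: eclipse at chronicle I[1]=chronicle II[1] → strike at chronicle I[2]=chronicle II[2] → quake at chronicle I[3]=chronicle II[3] → launch at chronicle I[6]=chronicle II[4] → strike at chronicle I[7]=chronicle II[5] → strike at chronicle I[8]=chronicle II[6] → eclipse at chronicle I[9]=chronicle II[7] → eclipse at chronicle I[11]=chronicle II[8] → launch at chronicle I[12]=chronicle II[9] → strike at chronicle I[13]=chronicle II[10] → eclipse at chronicle I[14]=chronicle II[11] → strike at chronicle I[15]=chronicle II[13]. dp[15][13] = 12 confirms this is the maximum.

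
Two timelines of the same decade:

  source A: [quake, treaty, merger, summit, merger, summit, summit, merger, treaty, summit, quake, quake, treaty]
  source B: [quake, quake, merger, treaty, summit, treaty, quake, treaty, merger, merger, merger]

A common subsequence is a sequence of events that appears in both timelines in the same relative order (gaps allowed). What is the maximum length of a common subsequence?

Pick quake [1,2]; then treaty [2,4]; then summit [7,5]; then treaty [9,6]; then quake [12,7]; then treaty [13,8]; all 6 events appear in both, in order. The LCS DP gives dp[13][11] = 6, so this is optimal.

6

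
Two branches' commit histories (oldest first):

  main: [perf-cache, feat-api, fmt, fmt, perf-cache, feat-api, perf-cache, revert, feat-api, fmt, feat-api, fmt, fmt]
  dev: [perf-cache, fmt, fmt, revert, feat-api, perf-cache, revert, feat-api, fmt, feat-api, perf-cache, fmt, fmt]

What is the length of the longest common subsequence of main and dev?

11

Taking perf-cache (main #1, dev #1), fmt (main #3, dev #2), fmt (main #4, dev #3), feat-api (main #6, dev #5), perf-cache (main #7, dev #6), revert (main #8, dev #7), feat-api (main #9, dev #8), fmt (main #10, dev #9), feat-api (main #11, dev #10), fmt (main #12, dev #12), fmt (main #13, dev #13) gives a common subsequence of length 11. dp[13][13] = 11 confirms this is the maximum.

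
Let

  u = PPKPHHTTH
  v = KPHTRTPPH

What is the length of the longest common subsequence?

6

Let dp[i][j] be the LCS length of the first i characters of u and the first j characters of v. dp[i][j] = dp[i-1][j-1]+1 when the i-th and j-th characters match, else max(dp[i-1][j], dp[i][j-1]).
    ·  K  P  H  T  R  T  P  P  H
 ·  0  0  0  0  0  0  0  0  0  0
 P  0  0  1  1  1  1  1  1  1  1
 P  0  0  1  1  1  1  1  2  2  2
 K  0  1  1  1  1  1  1  2  2  2
 P  0  1  2  2  2  2  2  2  3  3
 H  0  1  2  3  3  3  3  3  3  4
 H  0  1  2  3  3  3  3  3  3  4
 T  0  1  2  3  4  4  4  4  4  4
 T  0  1  2  3  4  4  5  5  5  5
 H  0  1  2  3  4  4  5  5  5  6
dp[9][9] = 6. One LCS (by backtracking along matches): KPHTTH.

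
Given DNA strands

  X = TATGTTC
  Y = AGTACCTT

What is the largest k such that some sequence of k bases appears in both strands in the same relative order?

One common subsequence of length 4: T (X #1, Y #3) → A (X #2, Y #4) → T (X #5, Y #7) → T (X #6, Y #8). dp[7][8] = 4 confirms this is the maximum.

4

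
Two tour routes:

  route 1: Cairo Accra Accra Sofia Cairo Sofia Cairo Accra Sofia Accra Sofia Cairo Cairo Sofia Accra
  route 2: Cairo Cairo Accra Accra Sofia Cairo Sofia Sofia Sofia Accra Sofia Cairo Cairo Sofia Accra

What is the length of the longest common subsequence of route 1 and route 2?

13

One common subsequence of length 13: Cairo at route 1[1]=route 2[2]; then Accra at route 1[2]=route 2[3]; then Accra at route 1[3]=route 2[4]; then Sofia at route 1[4]=route 2[5]; then Cairo at route 1[5]=route 2[6]; then Sofia at route 1[6]=route 2[8]; then Sofia at route 1[9]=route 2[9]; then Accra at route 1[10]=route 2[10]; then Sofia at route 1[11]=route 2[11]; then Cairo at route 1[12]=route 2[12]; then Cairo at route 1[13]=route 2[13]; then Sofia at route 1[14]=route 2[14]; then Accra at route 1[15]=route 2[15]. dp[15][15] = 13 confirms this is the maximum.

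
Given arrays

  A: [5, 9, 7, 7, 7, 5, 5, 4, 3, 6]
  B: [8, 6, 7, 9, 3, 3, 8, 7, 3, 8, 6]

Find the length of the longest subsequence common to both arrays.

Let dp[i][j] be the LCS length of the first i values of A and the first j values of B. dp[i][j] = dp[i-1][j-1]+1 when the i-th and j-th values match, else max(dp[i-1][j], dp[i][j-1]).
    ·  8  6  7  9  3  3  8  7  3  8  6
 ·  0  0  0  0  0  0  0  0  0  0  0  0
 5  0  0  0  0  0  0  0  0  0  0  0  0
 9  0  0  0  0  1  1  1  1  1  1  1  1
 7  0  0  0  1  1  1  1  1  2  2  2  2
 7  0  0  0  1  1  1  1  1  2  2  2  2
 7  0  0  0  1  1  1  1  1  2  2  2  2
 5  0  0  0  1  1  1  1  1  2  2  2  2
 5  0  0  0  1  1  1  1  1  2  2  2  2
 4  0  0  0  1  1  1  1  1  2  2  2  2
 3  0  0  0  1  1  2  2  2  2  3  3  3
 6  0  0  1  1  1  2  2  2  2  3  3  4
dp[10][11] = 4. One LCS (by backtracking along matches): 9, 7, 3, 6.

4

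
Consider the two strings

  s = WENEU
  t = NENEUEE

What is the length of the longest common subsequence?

Let dp[i][j] be the LCS length of the first i characters of s and the first j characters of t. dp[i][j] = dp[i-1][j-1]+1 when the i-th and j-th characters match, else max(dp[i-1][j], dp[i][j-1]).
    ·  N  E  N  E  U  E  E
 ·  0  0  0  0  0  0  0  0
 W  0  0  0  0  0  0  0  0
 E  0  0  1  1  1  1  1  1
 N  0  1  1  2  2  2  2  2
 E  0  1  2  2  3  3  3  3
 U  0  1  2  2  3  4  4  4
dp[5][7] = 4. One LCS (by backtracking along matches): ENEU.

4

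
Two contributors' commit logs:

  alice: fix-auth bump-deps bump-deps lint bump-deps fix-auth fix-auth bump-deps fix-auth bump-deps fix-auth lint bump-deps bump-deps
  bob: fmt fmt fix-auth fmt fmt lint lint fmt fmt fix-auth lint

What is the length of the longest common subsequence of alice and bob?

Taking fix-auth at alice[1]=bob[3]; then lint at alice[4]=bob[7]; then fix-auth at alice[11]=bob[10]; then lint at alice[12]=bob[11] gives a common subsequence of length 4. dp[14][11] = 4 confirms this is the maximum.

4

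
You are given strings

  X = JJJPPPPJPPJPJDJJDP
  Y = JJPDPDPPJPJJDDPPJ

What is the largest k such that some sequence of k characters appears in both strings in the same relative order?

One common subsequence of length 13: J [2,1]; then J [3,2]; then P [4,3]; then P [5,5]; then P [6,7]; then P [7,8]; then J [8,9]; then P [10,10]; then J [11,11]; then J [13,12]; then D [14,13]; then D [17,14]; then P [18,16]. Since dp[18][17] = 13, nothing longer is possible.

13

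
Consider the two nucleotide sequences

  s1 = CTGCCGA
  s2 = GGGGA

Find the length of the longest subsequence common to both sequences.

Let dp[i][j] be the LCS length of the first i bases of s1 and the first j bases of s2. dp[i][j] = dp[i-1][j-1]+1 when the i-th and j-th bases match, else max(dp[i-1][j], dp[i][j-1]).
    ·  G  G  G  G  A
 ·  0  0  0  0  0  0
 C  0  0  0  0  0  0
 T  0  0  0  0  0  0
 G  0  1  1  1  1  1
 C  0  1  1  1  1  1
 C  0  1  1  1  1  1
 G  0  1  2  2  2  2
 A  0  1  2  2  2  3
dp[7][5] = 3. One LCS (by backtracking along matches): GGA.

3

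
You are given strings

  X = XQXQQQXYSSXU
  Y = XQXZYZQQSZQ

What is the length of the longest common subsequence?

One common subsequence of length 6: X at X[1]=Y[1], Q at X[2]=Y[2], X at X[3]=Y[3], Q at X[4]=Y[7], Q at X[5]=Y[8], Q at X[6]=Y[11]. Since dp[12][11] = 6, nothing longer is possible.

6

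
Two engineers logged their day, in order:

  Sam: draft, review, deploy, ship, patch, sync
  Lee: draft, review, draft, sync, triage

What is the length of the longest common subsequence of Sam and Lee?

3

Taking draft [1,1], then review [2,2], then sync [6,4] gives a common subsequence of length 3. Since dp[6][5] = 3, nothing longer is possible.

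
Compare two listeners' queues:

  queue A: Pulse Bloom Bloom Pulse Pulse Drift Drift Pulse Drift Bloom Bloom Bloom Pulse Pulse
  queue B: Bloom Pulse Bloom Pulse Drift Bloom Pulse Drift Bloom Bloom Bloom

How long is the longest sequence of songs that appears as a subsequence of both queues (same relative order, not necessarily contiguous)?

Taking Pulse [1,2], Bloom [3,3], Pulse [5,4], Drift [6,5], Pulse [8,7], Drift [9,8], Bloom [10,9], Bloom [11,10], Bloom [12,11] gives a common subsequence of length 9. Since dp[14][11] = 9, nothing longer is possible.

9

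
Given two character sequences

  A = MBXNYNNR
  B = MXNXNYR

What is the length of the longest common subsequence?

Let dp[i][j] be the LCS length of the first i characters of A and the first j characters of B. dp[i][j] = dp[i-1][j-1]+1 when the i-th and j-th characters match, else max(dp[i-1][j], dp[i][j-1]).
    ·  M  X  N  X  N  Y  R
 ·  0  0  0  0  0  0  0  0
 M  0  1  1  1  1  1  1  1
 B  0  1  1  1  1  1  1  1
 X  0  1  2  2  2  2  2  2
 N  0  1  2  3  3  3  3  3
 Y  0  1  2  3  3  3  4  4
 N  0  1  2  3  3  4  4  4
 N  0  1  2  3  3  4  4  4
 R  0  1  2  3  3  4  4  5
dp[8][7] = 5. One LCS (by backtracking along matches): MXNYR.

5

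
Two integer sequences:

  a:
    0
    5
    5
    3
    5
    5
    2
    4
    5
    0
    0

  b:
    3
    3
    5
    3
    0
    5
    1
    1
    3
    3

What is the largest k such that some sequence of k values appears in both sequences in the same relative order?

3

Pick 0 [1,5], then 5 [2,6], then 3 [4,10]; all 3 values appear in both, in order. Since dp[11][10] = 3, nothing longer is possible.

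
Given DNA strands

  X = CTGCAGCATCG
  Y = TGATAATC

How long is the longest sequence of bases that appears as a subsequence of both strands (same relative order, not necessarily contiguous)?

6

Match T (X #2, Y #1), then G (X #3, Y #2), then A (X #5, Y #5), then A (X #8, Y #6), then T (X #9, Y #7), then C (X #10, Y #8) — 6 bases in the same relative order in both, and the DP table's final entry dp[11][8] is also 6, so no common subsequence is longer.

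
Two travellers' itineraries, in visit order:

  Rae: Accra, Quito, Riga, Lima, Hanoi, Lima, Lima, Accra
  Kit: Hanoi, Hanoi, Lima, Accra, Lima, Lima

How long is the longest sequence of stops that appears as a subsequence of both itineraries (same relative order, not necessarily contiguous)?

Pick Accra at Rae[1]=Kit[4], then Lima at Rae[6]=Kit[5], then Lima at Rae[7]=Kit[6]; all 3 stops appear in both, in order. The LCS DP gives dp[8][6] = 3, so this is optimal.

3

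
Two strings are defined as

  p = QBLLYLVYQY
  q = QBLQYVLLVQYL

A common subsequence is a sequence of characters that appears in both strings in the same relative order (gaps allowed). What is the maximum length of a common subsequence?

8

Let dp[i][j] be the LCS length of the first i characters of p and the first j characters of q. dp[i][j] = dp[i-1][j-1]+1 when the i-th and j-th characters match, else max(dp[i-1][j], dp[i][j-1]).
    ·  Q  B  L  Q  Y  V  L  L  V  Q  Y  L
 ·  0  0  0  0  0  0  0  0  0  0  0  0  0
 Q  0  1  1  1  1  1  1  1  1  1  1  1  1
 B  0  1  2  2  2  2  2  2  2  2  2  2  2
 L  0  1  2  3  3  3  3  3  3  3  3  3  3
 L  0  1  2  3  3  3  3  4  4  4  4  4  4
 Y  0  1  2  3  3  4  4  4  4  4  4  5  5
 L  0  1  2  3  3  4  4  5  5  5  5  5  6
 V  0  1  2  3  3  4  5  5  5  6  6  6  6
 Y  0  1  2  3  3  4  5  5  5  6  6  7  7
 Q  0  1  2  3  4  4  5  5  5  6  7  7  7
 Y  0  1  2  3  4  5  5  5  5  6  7  8  8
dp[10][12] = 8. One LCS (by backtracking along matches): QBLLLVQY.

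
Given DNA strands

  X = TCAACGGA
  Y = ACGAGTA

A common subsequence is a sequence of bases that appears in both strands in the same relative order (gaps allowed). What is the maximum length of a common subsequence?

Pick A at X[4]=Y[1]; then C at X[5]=Y[2]; then G at X[6]=Y[3]; then G at X[7]=Y[5]; then A at X[8]=Y[7]; all 5 bases appear in both, in order. dp[8][7] = 5 confirms this is the maximum.

5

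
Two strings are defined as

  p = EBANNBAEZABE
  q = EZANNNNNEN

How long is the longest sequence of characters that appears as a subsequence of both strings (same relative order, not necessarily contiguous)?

Let dp[i][j] be the LCS length of the first i characters of p and the first j characters of q. dp[i][j] = dp[i-1][j-1]+1 when the i-th and j-th characters match, else max(dp[i-1][j], dp[i][j-1]).
    ·  E  Z  A  N  N  N  N  N  E  N
 ·  0  0  0  0  0  0  0  0  0  0  0
 E  0  1  1  1  1  1  1  1  1  1  1
 B  0  1  1  1  1  1  1  1  1  1  1
 A  0  1  1  2  2  2  2  2  2  2  2
 N  0  1  1  2  3  3  3  3  3  3  3
 N  0  1  1  2  3  4  4  4  4  4  4
 B  0  1  1  2  3  4  4  4  4  4  4
 A  0  1  1  2  3  4  4  4  4  4  4
 E  0  1  1  2  3  4  4  4  4  5  5
 Z  0  1  2  2  3  4  4  4  4  5  5
 A  0  1  2  3  3  4  4  4  4  5  5
 B  0  1  2  3  3  4  4  4  4  5  5
 E  0  1  2  3  3  4  4  4  4  5  5
dp[12][10] = 5. One LCS (by backtracking along matches): EANNE.

5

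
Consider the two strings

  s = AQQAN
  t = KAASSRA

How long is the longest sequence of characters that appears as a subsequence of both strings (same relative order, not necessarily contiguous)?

2

One common subsequence of length 2: A [1,3], then A [4,7], and the DP table's final entry dp[5][7] is also 2, so no common subsequence is longer.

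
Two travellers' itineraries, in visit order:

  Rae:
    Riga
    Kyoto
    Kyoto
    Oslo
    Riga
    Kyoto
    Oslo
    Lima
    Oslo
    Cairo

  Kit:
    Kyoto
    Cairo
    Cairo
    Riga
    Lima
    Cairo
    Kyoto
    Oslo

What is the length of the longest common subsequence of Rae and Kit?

One common subsequence of length 4: Kyoto [2,1], Riga [5,4], Kyoto [6,7], Oslo [9,8]. dp[10][8] = 4 confirms this is the maximum.

4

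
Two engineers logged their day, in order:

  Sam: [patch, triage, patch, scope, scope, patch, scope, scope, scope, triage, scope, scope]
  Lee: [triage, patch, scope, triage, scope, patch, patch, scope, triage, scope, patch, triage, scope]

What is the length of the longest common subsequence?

Match triage [2,1] → patch [3,2] → scope [4,3] → scope [5,5] → patch [6,7] → scope [7,8] → scope [8,10] → triage [10,12] → scope [12,13] — 9 tasks in the same relative order in both, and the DP table's final entry dp[12][13] is also 9, so no common subsequence is longer.

9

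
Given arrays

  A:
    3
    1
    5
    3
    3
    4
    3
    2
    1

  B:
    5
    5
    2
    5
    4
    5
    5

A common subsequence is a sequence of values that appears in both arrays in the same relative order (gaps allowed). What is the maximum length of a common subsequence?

Let dp[i][j] be the LCS length of the first i values of A and the first j values of B. dp[i][j] = dp[i-1][j-1]+1 when the i-th and j-th values match, else max(dp[i-1][j], dp[i][j-1]).
    ·  5  5  2  5  4  5  5
 ·  0  0  0  0  0  0  0  0
 3  0  0  0  0  0  0  0  0
 1  0  0  0  0  0  0  0  0
 5  0  1  1  1  1  1  1  1
 3  0  1  1  1  1  1  1  1
 3  0  1  1  1  1  1  1  1
 4  0  1  1  1  1  2  2  2
 3  0  1  1  1  1  2  2  2
 2  0  1  1  2  2  2  2  2
 1  0  1  1  2  2  2  2  2
dp[9][7] = 2. One LCS (by backtracking along matches): 5, 4.

2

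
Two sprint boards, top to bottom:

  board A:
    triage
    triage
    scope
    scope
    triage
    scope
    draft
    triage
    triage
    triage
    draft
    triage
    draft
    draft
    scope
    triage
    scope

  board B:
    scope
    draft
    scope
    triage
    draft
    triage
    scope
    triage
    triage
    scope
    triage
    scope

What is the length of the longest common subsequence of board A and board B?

One common subsequence of length 10: scope [3,1], scope [4,3], triage [5,4], draft [7,5], triage [8,6], triage [10,8], triage [12,9], scope [15,10], triage [16,11], scope [17,12]. The LCS DP gives dp[17][12] = 10, so this is optimal.

10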